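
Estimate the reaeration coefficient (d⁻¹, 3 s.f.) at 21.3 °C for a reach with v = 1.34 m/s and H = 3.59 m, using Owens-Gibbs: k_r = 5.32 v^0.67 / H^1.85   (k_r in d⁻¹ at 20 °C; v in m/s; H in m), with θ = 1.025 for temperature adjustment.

k_r ≈ 0.628 d⁻¹

k_r(20) = 5.32 × 1.34^0.67 / 3.59^1.85 = 5.32 × 1.217 / 10.64 = 0.6083 d⁻¹.
k_r(21.3) = 0.6083 × 1.025^(21.3−20) = 0.6083 × 1.033 = 0.6282 d⁻¹.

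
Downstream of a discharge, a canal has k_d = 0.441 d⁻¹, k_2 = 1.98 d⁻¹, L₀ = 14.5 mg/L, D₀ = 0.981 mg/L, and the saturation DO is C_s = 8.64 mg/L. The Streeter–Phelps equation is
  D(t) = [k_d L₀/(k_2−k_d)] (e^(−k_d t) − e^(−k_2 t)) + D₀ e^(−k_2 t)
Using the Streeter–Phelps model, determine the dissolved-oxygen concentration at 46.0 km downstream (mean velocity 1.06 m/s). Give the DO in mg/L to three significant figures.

DO ≈ 6.48 mg/L

Travel time t = x/v = 46.0 km / (1.06 m/s) = 46000 m / 1.06 m/s = 43400 s = 0.5023 d.
k_d L₀/(k_2−k_d) = 0.441×14.5/(1.98−0.441) = 6.394/1.539 = 4.155 mg/L.
e^(−k_d t) = e^(−0.441×0.5023) = 0.8013; e^(−k_2 t) = e^(−1.98×0.5023) = 0.3699.
D = 4.155 × (0.8013 − 0.3699) + 0.981 × 0.3699 = 1.792 + 0.3629 = 2.155 mg/L.
DO = C_s − D = 8.64 − 2.155 = 6.485 mg/L.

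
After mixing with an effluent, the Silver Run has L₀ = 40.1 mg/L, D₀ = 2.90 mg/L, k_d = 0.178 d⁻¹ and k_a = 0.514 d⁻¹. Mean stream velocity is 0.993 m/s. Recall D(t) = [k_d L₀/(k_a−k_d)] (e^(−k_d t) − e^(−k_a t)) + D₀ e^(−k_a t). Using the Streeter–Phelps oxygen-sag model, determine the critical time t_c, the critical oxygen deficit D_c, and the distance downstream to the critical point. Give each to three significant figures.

t_c ≈ 2.72 d; D_c ≈ 8.56 mg/L; x_c ≈ 233 km

t_c = [1/(k_a−k_d)] ln[(k_a/k_d)(1 − D₀(k_a−k_d)/(k_d L₀))]
= [1/(0.514−0.178)] ln[(0.514/0.178)(1 − 2.90×0.3360/(0.178×40.1))]
= (1/0.3360) ln[2.888 × 0.8635] = 2.976 × ln(2.493) = 2.976 × 0.9137 = 2.719 d.
L(t_c) = L₀ e^(−k_d t_c) = 40.1 × 0.6163 = 24.71 mg/L, and at the critical point k_a D_c = k_d L, so D_c = (0.178/0.514) × 24.71 = 8.558 mg/L.
x_c = v t_c = 0.993 m/s × 2.719 d × 86400 s/d = 233300 m ≈ 233 km.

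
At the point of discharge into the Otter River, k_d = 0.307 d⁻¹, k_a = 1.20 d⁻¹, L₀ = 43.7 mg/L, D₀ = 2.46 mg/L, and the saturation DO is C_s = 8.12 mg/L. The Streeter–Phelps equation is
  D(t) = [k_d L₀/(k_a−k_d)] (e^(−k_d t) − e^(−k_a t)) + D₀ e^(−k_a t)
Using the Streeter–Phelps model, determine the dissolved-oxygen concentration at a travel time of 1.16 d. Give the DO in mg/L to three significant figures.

k_d L₀/(k_a−k_d) = 0.307×43.7/(1.20−0.307) = 13.42/0.8930 = 15.02 mg/L.
e^(−k_d t) = e^(−0.307×1.160) = 0.7004; e^(−k_a t) = e^(−1.20×1.160) = 0.2486.
D = 15.02 × (0.7004 − 0.2486) + 2.46 × 0.2486 = 6.788 + 0.6115 = 7.399 mg/L.
DO = C_s − D = 8.12 − 7.399 = 0.7208 mg/L.

DO ≈ 0.721 mg/L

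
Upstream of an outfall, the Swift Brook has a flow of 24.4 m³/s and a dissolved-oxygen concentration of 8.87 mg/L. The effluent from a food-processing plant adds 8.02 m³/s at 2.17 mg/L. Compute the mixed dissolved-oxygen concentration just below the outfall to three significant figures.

7.21 mg/L

Flow-weighted mixing: C = (Q_r C_r + Q_w C_w)/(Q_r + Q_w)
= (24.4×8.87 + 8.02×2.17)/(24.4 + 8.02) = 233.8/32.42 = 7.213 mg/L.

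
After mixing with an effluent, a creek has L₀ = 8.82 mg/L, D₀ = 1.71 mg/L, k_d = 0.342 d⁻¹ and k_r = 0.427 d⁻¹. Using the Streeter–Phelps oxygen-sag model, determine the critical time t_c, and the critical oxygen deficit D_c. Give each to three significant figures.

t_c ≈ 2.03 d; D_c ≈ 3.53 mg/L

t_c = [1/(k_r−k_d)] ln[(k_r/k_d)(1 − D₀(k_r−k_d)/(k_d L₀))]
= [1/(0.427−0.342)] ln[(0.427/0.342)(1 − 1.71×0.08500/(0.342×8.82))]
= (1/0.08500) ln[1.249 × 0.9518] = 11.76 × ln(1.188) = 11.76 × 0.1726 = 2.030 d.
D_c = (k_d/k_r) L₀ e^(−k_d t_c) = (0.342/0.427) × 8.82 × e^(−0.342×2.030) = 0.8009 × 8.82 × 0.4994 = 3.528 mg/L.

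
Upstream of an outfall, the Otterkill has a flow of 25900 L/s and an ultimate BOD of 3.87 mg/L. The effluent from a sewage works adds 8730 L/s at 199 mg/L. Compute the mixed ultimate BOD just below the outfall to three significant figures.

Flow-weighted mixing: C = (Q_r C_r + Q_w C_w)/(Q_r + Q_w)
= (25900×3.87 + 8730×199)/(25900 + 8730) = 1.838×10^6/34630 = 53.06 mg/L.

53.1 mg/L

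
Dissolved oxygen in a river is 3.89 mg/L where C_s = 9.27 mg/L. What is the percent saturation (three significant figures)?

42.0 % saturation

% saturation = C/C_s × 100 = 3.89/9.27 × 100 = 42.0 %.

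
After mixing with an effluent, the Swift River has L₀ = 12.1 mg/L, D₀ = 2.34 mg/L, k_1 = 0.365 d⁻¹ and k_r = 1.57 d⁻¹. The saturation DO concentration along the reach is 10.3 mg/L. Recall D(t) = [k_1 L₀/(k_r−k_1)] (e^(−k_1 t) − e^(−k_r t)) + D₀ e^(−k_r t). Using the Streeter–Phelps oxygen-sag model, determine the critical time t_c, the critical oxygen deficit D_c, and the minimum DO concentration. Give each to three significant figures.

t_c ≈ 0.366 d; D_c ≈ 2.46 mg/L; min DO ≈ 7.84 mg/L

With k_r/k_1 = 4.301 and 1 − D₀(k_r−k_1)/(k_1 L₀) = 0.3616,
t_c = ln(4.301 × 0.3616) / (1.57 − 0.365) = ln(1.555) / 1.205 = 0.4416/1.205 = 0.3665 d.
D_c = (k_1/k_r) L₀ e^(−k_1 t_c) = (0.365/1.57) × 12.1 × e^(−0.365×0.3665) = 0.2325 × 12.1 × 0.8748 = 2.461 mg/L.
Minimum DO = C_s − D_c = 10.3 − 2.461 = 7.839 mg/L.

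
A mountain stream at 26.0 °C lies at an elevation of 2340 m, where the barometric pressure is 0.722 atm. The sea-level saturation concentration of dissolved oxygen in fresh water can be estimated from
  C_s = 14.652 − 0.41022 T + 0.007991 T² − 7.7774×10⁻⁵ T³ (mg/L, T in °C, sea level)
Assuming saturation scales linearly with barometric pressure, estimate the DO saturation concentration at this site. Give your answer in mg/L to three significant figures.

C_s ≈ 5.79 mg/L

At sea level: C_s = 14.652 − 0.41022×26.0 + 0.007991×26.0² − 7.7774×10⁻⁵×26.0³ = 8.021 mg/L.
Pressure correction: C_s' = 8.021 × 0.722 = 5.791 mg/L.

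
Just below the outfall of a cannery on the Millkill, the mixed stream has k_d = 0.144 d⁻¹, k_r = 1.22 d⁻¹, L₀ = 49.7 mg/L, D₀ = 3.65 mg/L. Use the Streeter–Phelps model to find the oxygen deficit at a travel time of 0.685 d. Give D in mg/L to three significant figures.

D ≈ 4.73 mg/L

k_d L₀/(k_r−k_d) = 0.144×49.7/(1.22−0.144) = 7.157/1.076 = 6.651 mg/L.
e^(−k_d t) = e^(−0.144×0.6850) = 0.9061; e^(−k_r t) = e^(−1.22×0.6850) = 0.4336.
D = 6.651 × (0.9061 − 0.4336) + 3.65 × 0.4336 = 3.143 + 1.583 = 4.725 mg/L.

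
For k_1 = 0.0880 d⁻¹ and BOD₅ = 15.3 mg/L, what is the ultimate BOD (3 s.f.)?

L₀ ≈ 43.0 mg/L

BOD₅ = L₀(1 − e^(−5k_1)) ⇒ L₀ = BOD₅ / (1 − e^(−5×0.0880))
= 15.3 / (1 − 0.6440) = 15.3 / 0.3560 = 42.98 mg/L.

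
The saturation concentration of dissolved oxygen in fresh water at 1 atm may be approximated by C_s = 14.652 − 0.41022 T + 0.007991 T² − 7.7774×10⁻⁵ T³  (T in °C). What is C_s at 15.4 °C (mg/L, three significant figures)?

C_s ≈ 9.95 mg/L

C_s = 14.652 − 0.41022×15.4 + 0.007991×15.4² − 7.7774×10⁻⁵×15.4³ = 9.946 mg/L.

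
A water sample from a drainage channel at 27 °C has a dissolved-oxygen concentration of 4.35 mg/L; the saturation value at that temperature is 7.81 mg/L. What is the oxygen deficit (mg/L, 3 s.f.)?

D = C_s − C = 7.81 − 4.35 = 3.46 mg/L.

D ≈ 3.46 mg/L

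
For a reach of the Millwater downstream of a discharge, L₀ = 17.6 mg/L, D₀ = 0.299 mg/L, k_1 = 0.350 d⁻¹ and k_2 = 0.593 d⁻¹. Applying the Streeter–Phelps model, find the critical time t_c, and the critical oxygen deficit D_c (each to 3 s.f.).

t_c ≈ 2.12 d; D_c ≈ 4.94 mg/L

At the critical point dD/dt = 0, so k_1 L₀ e^(−k_1 t) = k_2 D. Substituting D(t) from the Streeter–Phelps equation and solving for t gives
t_c = ln[(k_2/k_1)(1 − D₀(k_2−k_1)/(k_1 L₀))] / (k_2−k_1).
Here k_2−k_1 = 0.2430 d⁻¹ and 1 − D₀(k_2−k_1)/(k_1 L₀) = 1 − 0.299×0.2430/(0.350×17.6) = 0.9882, so
t_c = ln(1.694 × 0.9882) / 0.2430 = 0.5154 / 0.2430 = 2.121 d.
D_c = (k_1/k_2) L₀ e^(−k_1 t_c) = (0.350/0.593) × 17.6 × e^(−0.350×2.121) = 0.5902 × 17.6 × 0.4760 = 4.945 mg/L.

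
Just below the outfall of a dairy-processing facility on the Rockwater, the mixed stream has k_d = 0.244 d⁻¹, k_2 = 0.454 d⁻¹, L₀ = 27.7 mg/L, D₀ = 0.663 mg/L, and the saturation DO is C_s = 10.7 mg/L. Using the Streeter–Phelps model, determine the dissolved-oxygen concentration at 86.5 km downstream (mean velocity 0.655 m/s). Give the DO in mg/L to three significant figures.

Travel time t = x/v = 86.5 km / (0.655 m/s) = 86500 m / 0.655 m/s = 132100 s = 1.528 d.
k_d L₀/(k_2−k_d) = 0.244×27.7/(0.454−0.244) = 6.759/0.2100 = 32.18 mg/L.
e^(−k_d t) = e^(−0.244×1.528) = 0.6887; e^(−k_2 t) = e^(−0.454×1.528) = 0.4996.
D = 32.18 × (0.6887 − 0.4996) + 0.663 × 0.4996 = 6.086 + 0.3312 = 6.417 mg/L.
DO = C_s − D = 10.7 − 6.417 = 4.283 mg/L.

DO ≈ 4.28 mg/L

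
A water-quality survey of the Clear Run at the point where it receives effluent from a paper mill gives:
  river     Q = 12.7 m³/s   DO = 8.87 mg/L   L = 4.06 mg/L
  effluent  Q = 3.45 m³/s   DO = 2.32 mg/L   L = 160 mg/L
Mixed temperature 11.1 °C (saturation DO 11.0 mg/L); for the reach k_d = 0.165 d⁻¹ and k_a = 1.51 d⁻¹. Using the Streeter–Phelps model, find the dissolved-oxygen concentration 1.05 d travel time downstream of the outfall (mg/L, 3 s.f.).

Mixed DO = (12.7×8.87 + 3.45×2.32)/(12.7+3.45) = 120.7/16.15 = 7.471 mg/L.
Mixed L₀ = (12.7×4.06 + 3.45×160)/(16.15) = 603.6/16.15 = 37.37 mg/L.
Initial deficit D₀ = C_s − DO₀ = 11.0 − 7.471 = 3.529 mg/L.
D(1.05) = [0.165×37.37/(1.51−0.165)](e^(−0.165×1.05) − e^(−1.51×1.05)) + 3.529 e^(−1.51×1.05)
= 4.585 × (0.8409 − 0.2048) + 3.529 × 0.2048 = 3.639 mg/L.
DO = 11.0 − 3.639 = 7.361 mg/L.

DO ≈ 7.36 mg/L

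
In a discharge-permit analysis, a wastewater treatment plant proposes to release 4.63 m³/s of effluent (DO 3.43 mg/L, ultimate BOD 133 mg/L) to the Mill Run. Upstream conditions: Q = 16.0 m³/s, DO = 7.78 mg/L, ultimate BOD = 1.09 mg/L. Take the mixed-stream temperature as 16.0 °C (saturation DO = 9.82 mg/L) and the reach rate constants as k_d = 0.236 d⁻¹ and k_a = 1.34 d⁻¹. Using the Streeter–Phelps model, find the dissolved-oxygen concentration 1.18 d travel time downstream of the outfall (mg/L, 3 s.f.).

DO ≈ 5.58 mg/L

Mixed DO = (16.0×7.78 + 4.63×3.43)/(16.0+4.63) = 140.4/20.63 = 6.804 mg/L.
Mixed L₀ = (16.0×1.09 + 4.63×133)/(20.63) = 633.2/20.63 = 30.69 mg/L.
Initial deficit D₀ = C_s − DO₀ = 9.82 − 6.804 = 3.016 mg/L.
D(1.18) = [0.236×30.69/(1.34−0.236)](e^(−0.236×1.18) − e^(−1.34×1.18)) + 3.016 e^(−1.34×1.18)
= 6.562 × (0.7569 − 0.2057) + 3.016 × 0.2057 = 4.237 mg/L.
DO = 9.82 − 4.237 = 5.583 mg/L.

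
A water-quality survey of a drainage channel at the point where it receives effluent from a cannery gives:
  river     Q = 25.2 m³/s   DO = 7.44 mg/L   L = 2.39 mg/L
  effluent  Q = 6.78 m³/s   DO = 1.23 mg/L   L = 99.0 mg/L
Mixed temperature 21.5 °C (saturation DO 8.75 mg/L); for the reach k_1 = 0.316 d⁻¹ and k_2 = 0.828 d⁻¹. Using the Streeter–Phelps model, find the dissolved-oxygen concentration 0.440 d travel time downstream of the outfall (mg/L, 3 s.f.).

Mixed DO = (25.2×7.44 + 6.78×1.23)/(25.2+6.78) = 195.8/31.98 = 6.123 mg/L.
Mixed L₀ = (25.2×2.39 + 6.78×99.0)/(31.98) = 731.4/31.98 = 22.87 mg/L.
Initial deficit D₀ = C_s − DO₀ = 8.75 − 6.123 = 2.627 mg/L.
D(0.440) = [0.316×22.87/(0.828−0.316)](e^(−0.316×0.440) − e^(−0.828×0.440)) + 2.627 e^(−0.828×0.440)
= 14.12 × (0.8702 − 0.6947) + 2.627 × 0.6947 = 4.302 mg/L.
DO = 8.75 − 4.302 = 4.448 mg/L.

DO ≈ 4.45 mg/L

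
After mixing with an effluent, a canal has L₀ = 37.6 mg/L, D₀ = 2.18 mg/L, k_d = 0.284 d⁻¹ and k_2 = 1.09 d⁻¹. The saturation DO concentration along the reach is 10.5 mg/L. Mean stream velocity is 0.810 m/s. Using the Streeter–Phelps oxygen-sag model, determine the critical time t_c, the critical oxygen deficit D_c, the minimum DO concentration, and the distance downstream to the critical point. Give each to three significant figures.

t_c ≈ 1.45 d; D_c ≈ 6.50 mg/L; min DO ≈ 4.00 mg/L; x_c ≈ 101 km

With k_2/k_d = 3.838 and 1 − D₀(k_2−k_d)/(k_d L₀) = 0.8355,
t_c = ln(3.838 × 0.8355) / (1.09 − 0.284) = ln(3.206) / 0.8060 = 1.165/0.8060 = 1.446 d.
D_c = (k_d/k_2) L₀ e^(−k_d t_c) = (0.284/1.09) × 37.6 × e^(−0.284×1.446) = 0.2606 × 37.6 × 0.6633 = 6.498 mg/L.
Minimum DO = C_s − D_c = 10.5 − 6.498 = 4.002 mg/L.
x_c = v t_c = 0.810 m/s × 1.446 d × 86400 s/d = 101200 m ≈ 101 km.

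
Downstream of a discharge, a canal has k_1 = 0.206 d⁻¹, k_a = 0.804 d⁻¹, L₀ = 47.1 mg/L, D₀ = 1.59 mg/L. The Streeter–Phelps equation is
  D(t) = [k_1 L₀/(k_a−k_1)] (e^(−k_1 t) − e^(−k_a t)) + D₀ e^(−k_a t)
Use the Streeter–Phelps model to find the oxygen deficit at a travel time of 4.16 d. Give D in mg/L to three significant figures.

D ≈ 6.37 mg/L

k_1 L₀/(k_a−k_1) = 0.206×47.1/(0.804−0.206) = 9.703/0.5980 = 16.23 mg/L.
e^(−k_1 t) = e^(−0.206×4.160) = 0.4245; e^(−k_a t) = e^(−0.804×4.160) = 0.03527.
D = 16.23 × (0.4245 − 0.03527) + 1.59 × 0.03527 = 6.314 + 0.05608 = 6.371 mg/L.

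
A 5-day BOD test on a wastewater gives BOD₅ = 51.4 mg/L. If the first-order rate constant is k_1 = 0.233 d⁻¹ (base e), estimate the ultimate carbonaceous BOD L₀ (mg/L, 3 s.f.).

BOD₅ = L₀(1 − e^(−5k_1)) ⇒ L₀ = BOD₅ / (1 − e^(−5×0.233))
= 51.4 / (1 − 0.3119) = 51.4 / 0.6881 = 74.70 mg/L.

L₀ ≈ 74.7 mg/L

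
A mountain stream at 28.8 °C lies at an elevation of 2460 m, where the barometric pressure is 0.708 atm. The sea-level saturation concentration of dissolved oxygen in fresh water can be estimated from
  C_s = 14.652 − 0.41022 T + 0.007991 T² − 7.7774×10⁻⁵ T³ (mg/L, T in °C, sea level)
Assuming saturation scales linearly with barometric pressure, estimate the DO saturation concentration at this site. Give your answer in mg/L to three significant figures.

C_s ≈ 5.39 mg/L

At sea level: C_s = 14.652 − 0.41022×28.8 + 0.007991×28.8² − 7.7774×10⁻⁵×28.8³ = 7.608 mg/L.
Pressure correction: C_s' = 7.608 × 0.708 = 5.386 mg/L.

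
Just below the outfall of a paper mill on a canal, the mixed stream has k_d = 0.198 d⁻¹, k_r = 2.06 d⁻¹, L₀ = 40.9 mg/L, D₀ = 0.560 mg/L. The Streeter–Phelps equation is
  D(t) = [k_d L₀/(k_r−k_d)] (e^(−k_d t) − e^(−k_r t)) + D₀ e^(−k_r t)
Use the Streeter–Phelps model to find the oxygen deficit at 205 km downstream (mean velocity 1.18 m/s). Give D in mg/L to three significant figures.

D ≈ 2.86 mg/L

Travel time t = x/v = 205 km / (1.18 m/s) = 205000 m / 1.18 m/s = 173700 s = 2.011 d.
k_d L₀/(k_r−k_d) = 0.198×40.9/(2.06−0.198) = 8.098/1.862 = 4.349 mg/L.
e^(−k_d t) = e^(−0.198×2.011) = 0.6716; e^(−k_r t) = e^(−2.06×2.011) = 0.01589.
D = 4.349 × (0.6716 − 0.01589) + 0.560 × 0.01589 = 2.852 + 0.008898 = 2.861 mg/L.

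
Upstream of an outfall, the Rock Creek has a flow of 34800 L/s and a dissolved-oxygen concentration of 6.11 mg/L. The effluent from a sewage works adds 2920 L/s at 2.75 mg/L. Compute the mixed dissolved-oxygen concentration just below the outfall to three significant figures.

5.85 mg/L

Flow-weighted mixing: C = (Q_r C_r + Q_w C_w)/(Q_r + Q_w)
= (34800×6.11 + 2920×2.75)/(34800 + 2920) = 220700/37720 = 5.850 mg/L.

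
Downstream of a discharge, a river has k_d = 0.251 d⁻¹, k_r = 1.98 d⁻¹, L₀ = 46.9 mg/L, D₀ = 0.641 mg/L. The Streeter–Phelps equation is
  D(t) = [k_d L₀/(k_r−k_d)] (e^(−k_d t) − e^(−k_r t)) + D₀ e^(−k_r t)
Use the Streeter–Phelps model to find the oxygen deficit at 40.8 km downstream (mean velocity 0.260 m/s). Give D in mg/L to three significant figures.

Travel time t = x/v = 40.8 km / (0.260 m/s) = 40800 m / 0.260 m/s = 156900 s = 1.816 d.
k_d L₀/(k_r−k_d) = 0.251×46.9/(1.98−0.251) = 11.77/1.729 = 6.809 mg/L.
e^(−k_d t) = e^(−0.251×1.816) = 0.6339; e^(−k_r t) = e^(−1.98×1.816) = 0.02743.
D = 6.809 × (0.6339 − 0.02743) + 0.641 × 0.02743 = 4.129 + 0.01758 = 4.147 mg/L.

D ≈ 4.15 mg/L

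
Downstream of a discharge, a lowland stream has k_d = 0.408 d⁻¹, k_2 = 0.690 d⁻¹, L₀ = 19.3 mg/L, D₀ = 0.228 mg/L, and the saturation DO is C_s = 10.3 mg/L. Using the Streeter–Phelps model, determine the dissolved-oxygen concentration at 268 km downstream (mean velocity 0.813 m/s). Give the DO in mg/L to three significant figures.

DO ≈ 6.40 mg/L

Travel time t = x/v = 268 km / (0.813 m/s) = 268000 m / 0.813 m/s = 329600 s = 3.815 d.
k_d L₀/(k_2−k_d) = 0.408×19.3/(0.690−0.408) = 7.874/0.2820 = 27.92 mg/L.
e^(−k_d t) = e^(−0.408×3.815) = 0.2108; e^(−k_2 t) = e^(−0.690×3.815) = 0.07189.
D = 27.92 × (0.2108 − 0.07189) + 0.228 × 0.07189 = 3.880 + 0.01639 = 3.896 mg/L.
DO = C_s − D = 10.3 − 3.896 = 6.404 mg/L.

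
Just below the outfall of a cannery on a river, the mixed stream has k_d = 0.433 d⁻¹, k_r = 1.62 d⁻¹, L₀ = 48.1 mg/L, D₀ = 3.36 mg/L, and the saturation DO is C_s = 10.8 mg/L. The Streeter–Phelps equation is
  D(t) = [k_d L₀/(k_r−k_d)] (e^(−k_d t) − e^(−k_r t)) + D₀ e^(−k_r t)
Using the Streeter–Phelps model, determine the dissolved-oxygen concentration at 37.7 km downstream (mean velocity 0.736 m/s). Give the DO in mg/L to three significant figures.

DO ≈ 2.66 mg/L

Travel time t = x/v = 37.7 km / (0.736 m/s) = 37700 m / 0.736 m/s = 51220 s = 0.5929 d.
k_d L₀/(k_r−k_d) = 0.433×48.1/(1.62−0.433) = 20.83/1.187 = 17.55 mg/L.
e^(−k_d t) = e^(−0.433×0.5929) = 0.7736; e^(−k_r t) = e^(−1.62×0.5929) = 0.3827.
D = 17.55 × (0.7736 − 0.3827) + 3.36 × 0.3827 = 6.858 + 1.286 = 8.144 mg/L.
DO = C_s − D = 10.8 − 8.144 = 2.656 mg/L.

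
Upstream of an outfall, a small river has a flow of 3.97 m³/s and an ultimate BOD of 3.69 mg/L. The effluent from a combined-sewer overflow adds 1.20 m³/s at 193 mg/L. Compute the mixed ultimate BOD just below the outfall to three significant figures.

Flow-weighted mixing: C = (Q_r C_r + Q_w C_w)/(Q_r + Q_w)
= (3.97×3.69 + 1.20×193)/(3.97 + 1.20) = 246.2/5.170 = 47.63 mg/L.

47.6 mg/L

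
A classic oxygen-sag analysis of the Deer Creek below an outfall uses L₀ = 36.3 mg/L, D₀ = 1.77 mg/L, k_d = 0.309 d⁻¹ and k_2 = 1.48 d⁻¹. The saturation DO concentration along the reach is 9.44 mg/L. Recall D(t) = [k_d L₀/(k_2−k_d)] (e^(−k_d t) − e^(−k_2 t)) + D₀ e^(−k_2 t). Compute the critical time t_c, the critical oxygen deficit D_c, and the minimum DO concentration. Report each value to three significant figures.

t_c ≈ 1.16 d; D_c ≈ 5.29 mg/L; min DO ≈ 4.15 mg/L

At the critical point dD/dt = 0, so k_d L₀ e^(−k_d t) = k_2 D. Substituting D(t) from the Streeter–Phelps equation and solving for t gives
t_c = ln[(k_2/k_d)(1 − D₀(k_2−k_d)/(k_d L₀))] / (k_2−k_d).
Here k_2−k_d = 1.171 d⁻¹ and 1 − D₀(k_2−k_d)/(k_d L₀) = 1 − 1.77×1.171/(0.309×36.3) = 0.8152, so
t_c = ln(4.790 × 0.8152) / 1.171 = 1.362 / 1.171 = 1.163 d.
D_c = (k_d/k_2) L₀ e^(−k_d t_c) = (0.309/1.48) × 36.3 × e^(−0.309×1.163) = 0.2088 × 36.3 × 0.6981 = 5.291 mg/L.
Minimum DO = C_s − D_c = 9.44 − 5.291 = 4.149 mg/L.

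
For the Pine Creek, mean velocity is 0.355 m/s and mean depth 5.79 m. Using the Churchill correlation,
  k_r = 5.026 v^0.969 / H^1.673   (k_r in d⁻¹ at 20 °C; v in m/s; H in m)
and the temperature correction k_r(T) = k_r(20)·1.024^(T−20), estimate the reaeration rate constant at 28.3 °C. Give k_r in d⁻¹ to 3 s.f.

k_r ≈ 0.119 d⁻¹

k_r(20) = 5.026 × 0.355^0.969 / 5.79^1.673 = 5.026 × 0.3666 / 18.88 = 0.09760 d⁻¹.
k_r(28.3) = 0.09760 × 1.024^(28.3−20) = 0.09760 × 1.218 = 0.1188 d⁻¹.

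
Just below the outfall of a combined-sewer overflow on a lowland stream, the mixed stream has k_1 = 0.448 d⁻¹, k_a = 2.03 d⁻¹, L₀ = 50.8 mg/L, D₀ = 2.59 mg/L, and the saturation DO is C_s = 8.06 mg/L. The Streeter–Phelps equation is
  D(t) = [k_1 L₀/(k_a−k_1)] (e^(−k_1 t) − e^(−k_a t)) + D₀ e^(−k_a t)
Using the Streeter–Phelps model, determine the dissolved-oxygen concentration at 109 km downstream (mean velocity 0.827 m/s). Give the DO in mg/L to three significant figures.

Travel time t = x/v = 109 km / (0.827 m/s) = 109000 m / 0.827 m/s = 131800 s = 1.525 d.
k_1 L₀/(k_a−k_1) = 0.448×50.8/(2.03−0.448) = 22.76/1.582 = 14.39 mg/L.
e^(−k_1 t) = e^(−0.448×1.525) = 0.5049; e^(−k_a t) = e^(−2.03×1.525) = 0.04520.
D = 14.39 × (0.5049 − 0.04520) + 2.59 × 0.04520 = 6.613 + 0.1171 = 6.730 mg/L.
DO = C_s − D = 8.06 − 6.730 = 1.330 mg/L.

DO ≈ 1.33 mg/L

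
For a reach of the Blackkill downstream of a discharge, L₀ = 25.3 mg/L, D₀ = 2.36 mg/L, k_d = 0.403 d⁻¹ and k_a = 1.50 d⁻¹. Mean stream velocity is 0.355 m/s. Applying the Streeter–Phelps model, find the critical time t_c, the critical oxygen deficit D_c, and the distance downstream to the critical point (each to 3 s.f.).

t_c ≈ 0.931 d; D_c ≈ 4.67 mg/L; x_c ≈ 28.6 km

t_c = [1/(k_a−k_d)] ln[(k_a/k_d)(1 − D₀(k_a−k_d)/(k_d L₀))]
= [1/(1.50−0.403)] ln[(1.50/0.403)(1 − 2.36×1.097/(0.403×25.3))]
= (1/1.097) ln[3.722 × 0.7461] = 0.9116 × ln(2.777) = 0.9116 × 1.021 = 0.9311 d.
L(t_c) = L₀ e^(−k_d t_c) = 25.3 × 0.6871 = 17.38 mg/L, and at the critical point k_a D_c = k_d L, so D_c = (0.403/1.50) × 17.38 = 4.671 mg/L.
x_c = v t_c = 0.355 m/s × 0.9311 d × 86400 s/d = 28560 m ≈ 28.6 km.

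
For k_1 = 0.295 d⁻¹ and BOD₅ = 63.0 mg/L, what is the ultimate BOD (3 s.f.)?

L₀ ≈ 81.7 mg/L

BOD₅ = L₀(1 − e^(−5k_1)) ⇒ L₀ = BOD₅ / (1 − e^(−5×0.295))
= 63.0 / (1 − 0.2288) = 63.0 / 0.7712 = 81.69 mg/L.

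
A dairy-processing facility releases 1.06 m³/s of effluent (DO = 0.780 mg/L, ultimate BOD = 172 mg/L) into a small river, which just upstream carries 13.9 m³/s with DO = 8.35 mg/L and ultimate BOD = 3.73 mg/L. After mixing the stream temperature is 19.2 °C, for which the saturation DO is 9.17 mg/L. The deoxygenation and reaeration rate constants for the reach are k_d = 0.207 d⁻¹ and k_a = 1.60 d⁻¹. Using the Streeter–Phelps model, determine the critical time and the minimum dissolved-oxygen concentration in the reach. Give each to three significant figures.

t_c ≈ 0.840 d; minimum DO ≈ 7.47 mg/L

Mixed DO = (13.9×8.35 + 1.06×0.780)/(13.9+1.06) = 116.9/14.96 = 7.814 mg/L.
Mixed L₀ = (13.9×3.73 + 1.06×172)/(14.96) = 234.2/14.96 = 15.65 mg/L.
Initial deficit D₀ = C_s − DO₀ = 9.17 − 7.814 = 1.356 mg/L.
t_c = (1/1.393) ln[(1.60/0.207)(1 − 1.356×1.393/(0.207×15.65))] = 0.7179 × ln(3.222) = 0.8400 d.
D_c = (0.207/1.60) × 15.65 × e^(−0.207×0.8400) = 0.1294 × 15.65 × 0.8404 = 1.702 mg/L.
Minimum DO = 9.17 − 1.702 = 7.468 mg/L.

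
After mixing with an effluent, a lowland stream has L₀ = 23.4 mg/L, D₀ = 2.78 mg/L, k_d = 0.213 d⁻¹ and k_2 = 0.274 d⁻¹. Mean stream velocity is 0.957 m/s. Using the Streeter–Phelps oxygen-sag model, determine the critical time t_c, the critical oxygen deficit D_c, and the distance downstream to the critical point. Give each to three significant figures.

At the critical point dD/dt = 0, so k_d L₀ e^(−k_d t) = k_2 D. Substituting D(t) from the Streeter–Phelps equation and solving for t gives
t_c = ln[(k_2/k_d)(1 − D₀(k_2−k_d)/(k_d L₀))] / (k_2−k_d).
Here k_2−k_d = 0.06100 d⁻¹ and 1 − D₀(k_2−k_d)/(k_d L₀) = 1 − 2.78×0.06100/(0.213×23.4) = 0.9660, so
t_c = ln(1.286 × 0.9660) / 0.06100 = 0.2172 / 0.06100 = 3.561 d.
L(t_c) = L₀ e^(−k_d t_c) = 23.4 × 0.4684 = 10.96 mg/L, and at the critical point k_2 D_c = k_d L, so D_c = (0.213/0.274) × 10.96 = 8.520 mg/L.
x_c = v t_c = 0.957 m/s × 3.561 d × 86400 s/d = 294400 m ≈ 294 km.

t_c ≈ 3.56 d; D_c ≈ 8.52 mg/L; x_c ≈ 294 km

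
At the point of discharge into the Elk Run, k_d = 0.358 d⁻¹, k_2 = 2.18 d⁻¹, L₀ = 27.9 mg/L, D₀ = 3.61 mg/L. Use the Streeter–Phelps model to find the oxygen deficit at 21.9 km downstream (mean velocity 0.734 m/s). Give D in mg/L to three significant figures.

D ≈ 3.96 mg/L

Travel time t = x/v = 21.9 km / (0.734 m/s) = 21900 m / 0.734 m/s = 29840 s = 0.3453 d.
k_d L₀/(k_2−k_d) = 0.358×27.9/(2.18−0.358) = 9.988/1.822 = 5.482 mg/L.
e^(−k_d t) = e^(−0.358×0.3453) = 0.8837; e^(−k_2 t) = e^(−2.18×0.3453) = 0.4710.
D = 5.482 × (0.8837 − 0.4710) + 3.61 × 0.4710 = 2.262 + 1.700 = 3.963 mg/L.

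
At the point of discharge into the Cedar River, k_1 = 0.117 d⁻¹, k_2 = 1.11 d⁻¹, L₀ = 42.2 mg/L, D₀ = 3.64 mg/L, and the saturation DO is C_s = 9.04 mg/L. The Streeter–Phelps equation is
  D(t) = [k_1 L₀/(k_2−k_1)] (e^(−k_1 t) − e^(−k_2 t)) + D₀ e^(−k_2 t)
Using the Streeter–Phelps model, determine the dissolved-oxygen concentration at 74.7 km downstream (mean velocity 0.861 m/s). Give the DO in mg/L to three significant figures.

DO ≈ 5.06 mg/L

Travel time t = x/v = 74.7 km / (0.861 m/s) = 74700 m / 0.861 m/s = 86760 s = 1.004 d.
k_1 L₀/(k_2−k_1) = 0.117×42.2/(1.11−0.117) = 4.937/0.9930 = 4.972 mg/L.
e^(−k_1 t) = e^(−0.117×1.004) = 0.8892; e^(−k_2 t) = e^(−1.11×1.004) = 0.3280.
D = 4.972 × (0.8892 − 0.3280) + 3.64 × 0.3280 = 2.790 + 1.194 = 3.984 mg/L.
DO = C_s − D = 9.04 − 3.984 = 5.056 mg/L.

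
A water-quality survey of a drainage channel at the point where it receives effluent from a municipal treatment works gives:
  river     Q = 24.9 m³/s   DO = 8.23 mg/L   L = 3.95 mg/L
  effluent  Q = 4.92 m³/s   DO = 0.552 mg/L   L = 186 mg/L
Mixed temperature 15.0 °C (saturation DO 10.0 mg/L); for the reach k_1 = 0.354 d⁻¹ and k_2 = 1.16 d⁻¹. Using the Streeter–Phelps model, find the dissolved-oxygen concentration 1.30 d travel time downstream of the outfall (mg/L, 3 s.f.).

Mixed DO = (24.9×8.23 + 4.92×0.552)/(24.9+4.92) = 207.6/29.82 = 6.963 mg/L.
Mixed L₀ = (24.9×3.95 + 4.92×186)/(29.82) = 1013/29.82 = 33.99 mg/L.
Initial deficit D₀ = C_s − DO₀ = 10.0 − 6.963 = 3.037 mg/L.
D(1.30) = [0.354×33.99/(1.16−0.354)](e^(−0.354×1.30) − e^(−1.16×1.30)) + 3.037 e^(−1.16×1.30)
= 14.93 × (0.6312 − 0.2214) + 3.037 × 0.2214 = 6.789 mg/L.
DO = 10.0 − 6.789 = 3.211 mg/L.

DO ≈ 3.21 mg/L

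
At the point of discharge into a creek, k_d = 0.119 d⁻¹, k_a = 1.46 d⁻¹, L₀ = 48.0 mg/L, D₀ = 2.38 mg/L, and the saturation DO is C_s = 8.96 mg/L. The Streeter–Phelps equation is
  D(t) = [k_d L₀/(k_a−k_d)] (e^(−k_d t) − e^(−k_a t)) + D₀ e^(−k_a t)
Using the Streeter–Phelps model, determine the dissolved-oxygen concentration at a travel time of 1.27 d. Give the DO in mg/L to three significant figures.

k_d L₀/(k_a−k_d) = 0.119×48.0/(1.46−0.119) = 5.712/1.341 = 4.260 mg/L.
e^(−k_d t) = e^(−0.119×1.270) = 0.8597; e^(−k_a t) = e^(−1.46×1.270) = 0.1566.
D = 4.260 × (0.8597 − 0.1566) + 2.38 × 0.1566 = 2.995 + 0.3727 = 3.368 mg/L.
DO = C_s − D = 8.96 − 3.368 = 5.592 mg/L.

DO ≈ 5.59 mg/L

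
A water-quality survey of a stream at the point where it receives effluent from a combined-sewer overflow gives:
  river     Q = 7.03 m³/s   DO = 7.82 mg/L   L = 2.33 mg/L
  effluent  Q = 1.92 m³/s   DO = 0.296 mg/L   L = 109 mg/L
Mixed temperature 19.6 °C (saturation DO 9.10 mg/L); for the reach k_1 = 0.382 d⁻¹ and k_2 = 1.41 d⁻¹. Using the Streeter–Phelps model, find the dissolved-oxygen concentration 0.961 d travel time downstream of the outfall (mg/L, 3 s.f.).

Mixed DO = (7.03×7.82 + 1.92×0.296)/(7.03+1.92) = 55.54/8.950 = 6.206 mg/L.
Mixed L₀ = (7.03×2.33 + 1.92×109)/(8.950) = 225.7/8.950 = 25.21 mg/L.
Initial deficit D₀ = C_s − DO₀ = 9.10 − 6.206 = 2.894 mg/L.
D(0.961) = [0.382×25.21/(1.41−0.382)](e^(−0.382×0.961) − e^(−1.41×0.961)) + 2.894 e^(−1.41×0.961)
= 9.369 × (0.6927 − 0.2579) + 2.894 × 0.2579 = 4.820 mg/L.
DO = 9.10 − 4.820 = 4.280 mg/L.

DO ≈ 4.28 mg/L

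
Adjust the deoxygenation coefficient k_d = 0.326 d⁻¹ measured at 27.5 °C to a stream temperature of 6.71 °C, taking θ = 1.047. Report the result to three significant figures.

k_d(T₂) = k_d(T₁) · θ^(T₂−T₁) = 0.326 × 1.047^(6.71−27.5)
= 0.326 × 1.047^-20.8 = 0.326 × 0.3849 = 0.1255 d⁻¹.

k_d ≈ 0.125 d⁻¹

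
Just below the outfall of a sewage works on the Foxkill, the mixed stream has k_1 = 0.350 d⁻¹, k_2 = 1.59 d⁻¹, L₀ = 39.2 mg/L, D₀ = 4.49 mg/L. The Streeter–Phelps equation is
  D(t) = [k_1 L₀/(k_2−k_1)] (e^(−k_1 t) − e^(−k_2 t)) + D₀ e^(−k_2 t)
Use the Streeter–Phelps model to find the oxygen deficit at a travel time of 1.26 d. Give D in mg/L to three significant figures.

D ≈ 6.23 mg/L

k_1 L₀/(k_2−k_1) = 0.350×39.2/(1.59−0.350) = 13.72/1.240 = 11.06 mg/L.
e^(−k_1 t) = e^(−0.350×1.260) = 0.6434; e^(−k_2 t) = e^(−1.59×1.260) = 0.1349.
D = 11.06 × (0.6434 − 0.1349) + 4.49 × 0.1349 = 5.626 + 0.6056 = 6.232 mg/L.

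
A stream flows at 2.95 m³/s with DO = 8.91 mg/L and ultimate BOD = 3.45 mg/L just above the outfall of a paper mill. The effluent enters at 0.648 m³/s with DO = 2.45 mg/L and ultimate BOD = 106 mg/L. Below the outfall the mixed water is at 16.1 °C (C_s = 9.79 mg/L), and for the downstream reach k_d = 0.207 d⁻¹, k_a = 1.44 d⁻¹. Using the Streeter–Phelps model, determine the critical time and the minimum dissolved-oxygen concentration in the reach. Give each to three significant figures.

Mixed DO = (2.95×8.91 + 0.648×2.45)/(2.95+0.648) = 27.87/3.598 = 7.747 mg/L.
Mixed L₀ = (2.95×3.45 + 0.648×106)/(3.598) = 78.87/3.598 = 21.92 mg/L.
Initial deficit D₀ = C_s − DO₀ = 9.79 − 7.747 = 2.043 mg/L.
t_c = (1/1.233) ln[(1.44/0.207)(1 − 2.043×1.233/(0.207×21.92))] = 0.8110 × ln(3.094) = 0.9159 d.
D_c = (0.207/1.44) × 21.92 × e^(−0.207×0.9159) = 0.1437 × 21.92 × 0.8273 = 2.607 mg/L.
Minimum DO = 9.79 − 2.607 = 7.183 mg/L.

t_c ≈ 0.916 d; minimum DO ≈ 7.18 mg/L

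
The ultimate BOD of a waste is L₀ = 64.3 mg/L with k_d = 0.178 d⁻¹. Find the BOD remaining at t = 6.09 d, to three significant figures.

L_t = L₀ e^(−k_d t) = 64.3 × e^(−0.178×6.09) = 64.3 × 0.3382 = 21.75 mg/L.

L ≈ 21.7 mg/L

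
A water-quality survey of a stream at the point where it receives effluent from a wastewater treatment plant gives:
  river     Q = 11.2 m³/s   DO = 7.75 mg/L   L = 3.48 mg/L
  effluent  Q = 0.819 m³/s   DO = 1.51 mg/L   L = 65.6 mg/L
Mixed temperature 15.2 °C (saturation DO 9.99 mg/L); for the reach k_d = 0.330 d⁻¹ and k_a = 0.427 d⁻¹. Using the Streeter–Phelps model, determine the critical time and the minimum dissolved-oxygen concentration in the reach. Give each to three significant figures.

Mixed DO = (11.2×7.75 + 0.819×1.51)/(11.2+0.819) = 88.04/12.02 = 7.325 mg/L.
Mixed L₀ = (11.2×3.48 + 0.819×65.6)/(12.02) = 92.70/12.02 = 7.713 mg/L.
Initial deficit D₀ = C_s − DO₀ = 9.99 − 7.325 = 2.665 mg/L.
t_c = (1/0.09700) ln[(0.427/0.330)(1 − 2.665×0.09700/(0.330×7.713))] = 10.31 × ln(1.163) = 1.552 d.
D_c = (0.330/0.427) × 7.713 × e^(−0.330×1.552) = 0.7728 × 7.713 × 0.5991 = 3.571 mg/L.
Minimum DO = 9.99 − 3.571 = 6.419 mg/L.

t_c ≈ 1.55 d; minimum DO ≈ 6.42 mg/L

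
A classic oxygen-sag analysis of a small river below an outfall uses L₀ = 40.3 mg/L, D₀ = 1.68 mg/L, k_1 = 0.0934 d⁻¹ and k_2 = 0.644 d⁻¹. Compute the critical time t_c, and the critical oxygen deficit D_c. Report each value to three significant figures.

With k_2/k_1 = 6.895 and 1 − D₀(k_2−k_1)/(k_1 L₀) = 0.7542,
t_c = ln(6.895 × 0.7542) / (0.644 − 0.0934) = ln(5.201) / 0.5506 = 1.649/0.5506 = 2.995 d.
D_c = (k_1/k_2) L₀ e^(−k_1 t_c) = (0.0934/0.644) × 40.3 × e^(−0.0934×2.995) = 0.1450 × 40.3 × 0.7560 = 4.419 mg/L.

t_c ≈ 2.99 d; D_c ≈ 4.42 mg/L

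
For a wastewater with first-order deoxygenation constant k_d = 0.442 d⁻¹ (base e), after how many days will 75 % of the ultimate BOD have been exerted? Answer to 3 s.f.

y/L₀ = 1 − e^(−k_d t) = 0.75 ⇒ e^(−k_d t) = 0.250
t = −ln(0.250) / 0.442 = 1.386 / 0.442 = 3.136 d.

t ≈ 3.14 d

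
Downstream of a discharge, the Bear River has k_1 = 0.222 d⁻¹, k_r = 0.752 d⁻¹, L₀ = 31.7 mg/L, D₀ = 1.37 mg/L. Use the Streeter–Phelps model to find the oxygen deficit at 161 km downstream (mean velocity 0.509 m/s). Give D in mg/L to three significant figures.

D ≈ 5.13 mg/L

Travel time t = x/v = 161 km / (0.509 m/s) = 161000 m / 0.509 m/s = 316300 s = 3.661 d.
k_1 L₀/(k_r−k_1) = 0.222×31.7/(0.752−0.222) = 7.037/0.5300 = 13.28 mg/L.
e^(−k_1 t) = e^(−0.222×3.661) = 0.4436; e^(−k_r t) = e^(−0.752×3.661) = 0.06373.
D = 13.28 × (0.4436 − 0.06373) + 1.37 × 0.06373 = 5.044 + 0.08732 = 5.132 mg/L.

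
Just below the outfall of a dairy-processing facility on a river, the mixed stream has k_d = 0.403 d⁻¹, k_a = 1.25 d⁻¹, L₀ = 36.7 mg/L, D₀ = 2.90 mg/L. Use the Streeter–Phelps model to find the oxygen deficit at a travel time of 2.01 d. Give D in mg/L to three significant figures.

D ≈ 6.59 mg/L

k_d L₀/(k_a−k_d) = 0.403×36.7/(1.25−0.403) = 14.79/0.8470 = 17.46 mg/L.
e^(−k_d t) = e^(−0.403×2.010) = 0.4448; e^(−k_a t) = e^(−1.25×2.010) = 0.08107.
D = 17.46 × (0.4448 − 0.08107) + 2.90 × 0.08107 = 6.352 + 0.2351 = 6.587 mg/L.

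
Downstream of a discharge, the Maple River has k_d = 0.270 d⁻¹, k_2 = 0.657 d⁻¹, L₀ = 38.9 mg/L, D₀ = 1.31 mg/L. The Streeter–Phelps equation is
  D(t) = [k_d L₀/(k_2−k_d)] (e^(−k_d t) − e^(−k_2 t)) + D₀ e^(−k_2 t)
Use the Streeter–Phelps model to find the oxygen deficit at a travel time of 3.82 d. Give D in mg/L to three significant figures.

D ≈ 7.58 mg/L

k_d L₀/(k_2−k_d) = 0.270×38.9/(0.657−0.270) = 10.50/0.3870 = 27.14 mg/L.
e^(−k_d t) = e^(−0.270×3.820) = 0.3565; e^(−k_2 t) = e^(−0.657×3.820) = 0.08129.
D = 27.14 × (0.3565 − 0.08129) + 1.31 × 0.08129 = 7.469 + 0.1065 = 7.576 mg/L.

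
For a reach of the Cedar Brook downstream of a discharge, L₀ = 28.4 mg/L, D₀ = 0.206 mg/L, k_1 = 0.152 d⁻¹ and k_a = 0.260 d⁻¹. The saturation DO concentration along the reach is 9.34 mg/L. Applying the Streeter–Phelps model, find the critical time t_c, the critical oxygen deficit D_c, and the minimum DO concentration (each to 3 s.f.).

t_c ≈ 4.92 d; D_c ≈ 7.86 mg/L; min DO ≈ 1.48 mg/L

At the critical point dD/dt = 0, so k_1 L₀ e^(−k_1 t) = k_a D. Substituting D(t) from the Streeter–Phelps equation and solving for t gives
t_c = ln[(k_a/k_1)(1 − D₀(k_a−k_1)/(k_1 L₀))] / (k_a−k_1).
Here k_a−k_1 = 0.1080 d⁻¹ and 1 − D₀(k_a−k_1)/(k_1 L₀) = 1 − 0.206×0.1080/(0.152×28.4) = 0.9948, so
t_c = ln(1.711 × 0.9948) / 0.1080 = 0.5316 / 0.1080 = 4.923 d.
L(t_c) = L₀ e^(−k_1 t_c) = 28.4 × 0.4732 = 13.44 mg/L, and at the critical point k_a D_c = k_1 L, so D_c = (0.152/0.260) × 13.44 = 7.857 mg/L.
Minimum DO = C_s − D_c = 9.34 − 7.857 = 1.483 mg/L.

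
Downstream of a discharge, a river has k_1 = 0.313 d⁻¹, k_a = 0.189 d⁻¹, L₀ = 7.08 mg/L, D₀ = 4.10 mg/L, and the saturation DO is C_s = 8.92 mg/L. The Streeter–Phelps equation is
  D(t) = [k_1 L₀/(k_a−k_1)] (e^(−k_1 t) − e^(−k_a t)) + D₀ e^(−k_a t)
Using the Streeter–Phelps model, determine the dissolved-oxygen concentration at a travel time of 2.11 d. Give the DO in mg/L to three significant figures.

k_1 L₀/(k_a−k_1) = 0.313×7.08/(0.189−0.313) = 2.216/-0.1240 = -17.87 mg/L.
e^(−k_1 t) = e^(−0.313×2.110) = 0.5166; e^(−k_a t) = e^(−0.189×2.110) = 0.6711.
D = -17.87 × (0.5166 − 0.6711) + 4.10 × 0.6711 = 2.761 + 2.752 = 5.513 mg/L.
DO = C_s − D = 8.92 − 5.513 = 3.407 mg/L.

DO ≈ 3.41 mg/L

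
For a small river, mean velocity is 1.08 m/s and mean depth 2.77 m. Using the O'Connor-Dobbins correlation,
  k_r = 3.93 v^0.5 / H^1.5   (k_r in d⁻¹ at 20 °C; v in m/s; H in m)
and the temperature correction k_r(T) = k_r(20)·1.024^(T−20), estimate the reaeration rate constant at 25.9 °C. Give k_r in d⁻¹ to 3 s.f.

k_r ≈ 1.02 d⁻¹

k_r(20) = 3.93 × 1.08^0.5 / 2.77^1.5 = 3.93 × 1.039 / 4.610 = 0.8859 d⁻¹.
k_r(25.9) = 0.8859 × 1.024^(25.9−20) = 0.8859 × 1.150 = 1.019 d⁻¹.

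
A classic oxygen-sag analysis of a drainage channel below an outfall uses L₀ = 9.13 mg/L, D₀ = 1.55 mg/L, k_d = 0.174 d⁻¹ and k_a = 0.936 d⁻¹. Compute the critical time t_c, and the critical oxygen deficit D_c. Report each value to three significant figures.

t_c = [1/(k_a−k_d)] ln[(k_a/k_d)(1 − D₀(k_a−k_d)/(k_d L₀))]
= [1/(0.936−0.174)] ln[(0.936/0.174)(1 − 1.55×0.7620/(0.174×9.13))]
= (1/0.7620) ln[5.379 × 0.2565] = 1.312 × ln(1.380) = 1.312 × 0.3220 = 0.4226 d.
D_c = (k_d/k_a) L₀ e^(−k_d t_c) = (0.174/0.936) × 9.13 × e^(−0.174×0.4226) = 0.1859 × 9.13 × 0.9291 = 1.577 mg/L.

t_c ≈ 0.423 d; D_c ≈ 1.58 mg/L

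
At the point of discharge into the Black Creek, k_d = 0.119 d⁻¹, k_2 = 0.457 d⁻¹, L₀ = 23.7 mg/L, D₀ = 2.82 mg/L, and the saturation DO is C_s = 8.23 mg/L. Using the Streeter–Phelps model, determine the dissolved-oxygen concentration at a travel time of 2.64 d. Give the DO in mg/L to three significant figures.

k_d L₀/(k_2−k_d) = 0.119×23.7/(0.457−0.119) = 2.820/0.3380 = 8.344 mg/L.
e^(−k_d t) = e^(−0.119×2.640) = 0.7304; e^(−k_2 t) = e^(−0.457×2.640) = 0.2992.
D = 8.344 × (0.7304 − 0.2992) + 2.82 × 0.2992 = 3.598 + 0.8439 = 4.441 mg/L.
DO = C_s − D = 8.23 − 4.441 = 3.789 mg/L.

DO ≈ 3.79 mg/L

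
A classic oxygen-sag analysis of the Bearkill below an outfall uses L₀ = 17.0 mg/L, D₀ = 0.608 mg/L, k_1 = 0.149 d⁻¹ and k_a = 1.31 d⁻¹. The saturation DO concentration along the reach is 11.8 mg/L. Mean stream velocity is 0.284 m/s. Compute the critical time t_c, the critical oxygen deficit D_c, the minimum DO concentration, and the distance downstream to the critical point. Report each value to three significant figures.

t_c ≈ 1.59 d; D_c ≈ 1.53 mg/L; min DO ≈ 10.3 mg/L; x_c ≈ 39.0 km

t_c = [1/(k_a−k_1)] ln[(k_a/k_1)(1 − D₀(k_a−k_1)/(k_1 L₀))]
= [1/(1.31−0.149)] ln[(1.31/0.149)(1 − 0.608×1.161/(0.149×17.0))]
= (1/1.161) ln[8.792 × 0.7213] = 0.8613 × ln(6.342) = 0.8613 × 1.847 = 1.591 d.
L(t_c) = L₀ e^(−k_1 t_c) = 17.0 × 0.7889 = 13.41 mg/L, and at the critical point k_a D_c = k_1 L, so D_c = (0.149/1.31) × 13.41 = 1.525 mg/L.
Minimum DO = C_s − D_c = 11.8 − 1.525 = 10.27 mg/L.
x_c = v t_c = 0.284 m/s × 1.591 d × 86400 s/d = 39040 m ≈ 39.0 km.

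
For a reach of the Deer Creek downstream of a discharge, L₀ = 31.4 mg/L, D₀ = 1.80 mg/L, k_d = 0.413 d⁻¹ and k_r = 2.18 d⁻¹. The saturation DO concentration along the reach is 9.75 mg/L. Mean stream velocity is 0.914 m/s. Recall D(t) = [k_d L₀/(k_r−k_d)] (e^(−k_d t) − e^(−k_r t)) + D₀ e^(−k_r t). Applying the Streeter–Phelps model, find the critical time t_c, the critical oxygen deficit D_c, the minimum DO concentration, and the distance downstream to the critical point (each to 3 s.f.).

t_c ≈ 0.782 d; D_c ≈ 4.31 mg/L; min DO ≈ 5.44 mg/L; x_c ≈ 61.8 km

t_c = [1/(k_r−k_d)] ln[(k_r/k_d)(1 − D₀(k_r−k_d)/(k_d L₀))]
= [1/(2.18−0.413)] ln[(2.18/0.413)(1 − 1.80×1.767/(0.413×31.4))]
= (1/1.767) ln[5.278 × 0.7547] = 0.5659 × ln(3.984) = 0.5659 × 1.382 = 0.7823 d.
L(t_c) = L₀ e^(−k_d t_c) = 31.4 × 0.7239 = 22.73 mg/L, and at the critical point k_r D_c = k_d L, so D_c = (0.413/2.18) × 22.73 = 4.306 mg/L.
Minimum DO = C_s − D_c = 9.75 − 4.306 = 5.444 mg/L.
x_c = v t_c = 0.914 m/s × 0.7823 d × 86400 s/d = 61770 m ≈ 61.8 km.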